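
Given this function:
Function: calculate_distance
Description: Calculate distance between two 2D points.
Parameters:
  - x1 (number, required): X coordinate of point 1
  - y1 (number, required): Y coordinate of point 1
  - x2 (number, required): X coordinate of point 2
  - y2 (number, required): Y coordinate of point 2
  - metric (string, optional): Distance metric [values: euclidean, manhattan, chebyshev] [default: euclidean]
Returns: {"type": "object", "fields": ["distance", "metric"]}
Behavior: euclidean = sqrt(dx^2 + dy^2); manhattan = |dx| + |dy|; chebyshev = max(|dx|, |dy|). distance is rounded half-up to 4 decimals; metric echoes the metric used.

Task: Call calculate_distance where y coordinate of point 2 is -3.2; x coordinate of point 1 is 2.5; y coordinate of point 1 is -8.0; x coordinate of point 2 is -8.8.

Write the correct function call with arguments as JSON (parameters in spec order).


Mapping each described value to its parameter name:
  'Y coordinate of point 2' -> y2 = -3.2
  'X coordinate of point 1' -> x1 = 2.5
  'Y coordinate of point 1' -> y1 = -8.0
  'X coordinate of point 2' -> x2 = -8.8
calculate_distance({"x1": 2.5, "y1": -8.0, "x2": -8.8, "y2": -3.2})


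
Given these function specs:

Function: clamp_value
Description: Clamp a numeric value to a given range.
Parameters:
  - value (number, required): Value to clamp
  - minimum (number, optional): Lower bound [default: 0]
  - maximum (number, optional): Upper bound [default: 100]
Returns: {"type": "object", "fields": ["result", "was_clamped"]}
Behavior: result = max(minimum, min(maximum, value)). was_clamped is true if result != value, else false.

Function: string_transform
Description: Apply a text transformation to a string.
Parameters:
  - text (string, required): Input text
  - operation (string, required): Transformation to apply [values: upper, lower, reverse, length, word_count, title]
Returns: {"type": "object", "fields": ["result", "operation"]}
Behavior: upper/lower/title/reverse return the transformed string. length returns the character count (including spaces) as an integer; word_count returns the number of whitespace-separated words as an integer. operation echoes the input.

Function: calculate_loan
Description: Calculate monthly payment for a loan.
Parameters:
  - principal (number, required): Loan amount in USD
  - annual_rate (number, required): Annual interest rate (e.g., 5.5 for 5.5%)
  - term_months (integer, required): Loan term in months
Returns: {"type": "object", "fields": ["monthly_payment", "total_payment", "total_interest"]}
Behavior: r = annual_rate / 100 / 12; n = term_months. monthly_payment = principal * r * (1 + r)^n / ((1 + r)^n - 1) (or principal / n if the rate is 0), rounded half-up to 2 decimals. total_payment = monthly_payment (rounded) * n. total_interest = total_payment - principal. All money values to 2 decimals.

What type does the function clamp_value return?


The clamp_value spec declares Returns: {"type": "object", "fields": ["result", "was_clamped"]}
Type:
object


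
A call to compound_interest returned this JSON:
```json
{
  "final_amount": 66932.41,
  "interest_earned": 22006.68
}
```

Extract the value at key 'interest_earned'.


22006.68


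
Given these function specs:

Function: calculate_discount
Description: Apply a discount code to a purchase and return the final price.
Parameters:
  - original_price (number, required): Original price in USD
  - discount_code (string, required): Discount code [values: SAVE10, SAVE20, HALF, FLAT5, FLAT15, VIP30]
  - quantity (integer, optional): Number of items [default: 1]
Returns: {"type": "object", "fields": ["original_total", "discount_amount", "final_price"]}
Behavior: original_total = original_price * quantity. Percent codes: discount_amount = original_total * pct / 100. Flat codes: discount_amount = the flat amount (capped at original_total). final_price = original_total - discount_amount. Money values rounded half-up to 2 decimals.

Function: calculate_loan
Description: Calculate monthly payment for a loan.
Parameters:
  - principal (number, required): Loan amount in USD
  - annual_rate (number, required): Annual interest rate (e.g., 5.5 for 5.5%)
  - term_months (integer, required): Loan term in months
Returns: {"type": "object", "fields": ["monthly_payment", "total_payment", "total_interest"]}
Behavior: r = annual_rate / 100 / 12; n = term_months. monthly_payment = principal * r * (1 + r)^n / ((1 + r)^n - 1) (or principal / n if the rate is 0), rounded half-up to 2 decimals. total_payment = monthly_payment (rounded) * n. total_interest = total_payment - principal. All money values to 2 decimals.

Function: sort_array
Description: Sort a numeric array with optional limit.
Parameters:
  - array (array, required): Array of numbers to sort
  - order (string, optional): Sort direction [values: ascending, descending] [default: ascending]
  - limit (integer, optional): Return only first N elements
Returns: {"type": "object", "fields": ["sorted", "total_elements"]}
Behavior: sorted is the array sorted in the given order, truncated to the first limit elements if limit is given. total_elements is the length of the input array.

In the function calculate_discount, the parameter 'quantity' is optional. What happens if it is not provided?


The calculate_discount spec declares:
  - quantity (integer, optional): Number of items [default: 1]
It defaults to 1


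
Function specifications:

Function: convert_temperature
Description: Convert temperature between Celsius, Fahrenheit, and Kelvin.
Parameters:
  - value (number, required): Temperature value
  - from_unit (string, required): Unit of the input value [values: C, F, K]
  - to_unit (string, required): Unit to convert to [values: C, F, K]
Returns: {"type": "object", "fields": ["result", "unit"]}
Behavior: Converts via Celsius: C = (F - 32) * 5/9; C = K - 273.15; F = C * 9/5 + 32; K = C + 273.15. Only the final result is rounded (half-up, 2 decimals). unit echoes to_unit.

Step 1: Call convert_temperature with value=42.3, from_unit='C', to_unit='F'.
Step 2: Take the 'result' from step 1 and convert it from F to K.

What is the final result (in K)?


Step 1: convert_temperature(value=42.3, from_unit=C, to_unit=F)
  Input already in C: 42.3
  To F: 42.3 * 9/5 + 32 = 108.14
  Round to 2 decimals: 108.14
  -> result = 108.14 F
Step 2: convert_temperature(value=108.14, from_unit=F, to_unit=K)
  To C: (108.14 - 32) * 5/9 = 42.3
  To K: 42.3 + 273.15 = 315.45
  Round to 2 decimals: 315.45
  -> result = 315.45 K
315.45 K


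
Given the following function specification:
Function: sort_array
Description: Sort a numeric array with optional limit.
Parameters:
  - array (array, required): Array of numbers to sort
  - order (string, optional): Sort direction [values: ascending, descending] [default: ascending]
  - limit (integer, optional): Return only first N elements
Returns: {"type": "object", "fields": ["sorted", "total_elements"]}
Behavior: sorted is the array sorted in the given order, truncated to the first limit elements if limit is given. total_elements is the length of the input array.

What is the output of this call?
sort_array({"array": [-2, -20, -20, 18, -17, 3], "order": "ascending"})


sorted ascending: [-20, -20, -17, -2, 3, 18]
total_elements = len(input) = 6
Output:
{"sorted": [-20, -20, -17, -2, 3, 18], "total_elements": 6}


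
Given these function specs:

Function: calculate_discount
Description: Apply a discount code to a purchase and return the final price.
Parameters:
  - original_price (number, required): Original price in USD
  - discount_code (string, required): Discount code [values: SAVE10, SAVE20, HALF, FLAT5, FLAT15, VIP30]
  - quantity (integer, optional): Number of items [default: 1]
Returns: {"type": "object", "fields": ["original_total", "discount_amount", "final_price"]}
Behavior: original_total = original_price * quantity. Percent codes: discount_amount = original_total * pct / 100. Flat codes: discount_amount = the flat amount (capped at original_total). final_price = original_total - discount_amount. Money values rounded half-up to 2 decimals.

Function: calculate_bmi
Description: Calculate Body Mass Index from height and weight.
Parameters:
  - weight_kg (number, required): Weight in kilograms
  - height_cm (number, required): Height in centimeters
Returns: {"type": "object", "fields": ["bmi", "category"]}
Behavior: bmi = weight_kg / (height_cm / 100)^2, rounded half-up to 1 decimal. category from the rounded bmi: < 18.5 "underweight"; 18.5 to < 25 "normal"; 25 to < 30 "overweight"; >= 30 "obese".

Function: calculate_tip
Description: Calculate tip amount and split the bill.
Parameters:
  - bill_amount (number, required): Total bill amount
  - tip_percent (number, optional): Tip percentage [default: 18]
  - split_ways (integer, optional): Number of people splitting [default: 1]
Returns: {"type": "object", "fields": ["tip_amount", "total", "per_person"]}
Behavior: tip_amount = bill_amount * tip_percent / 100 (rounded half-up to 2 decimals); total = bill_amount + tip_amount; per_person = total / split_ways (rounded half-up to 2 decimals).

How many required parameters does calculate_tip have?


Parameters of calculate_tip: bill_amount (required), tip_percent (optional), split_ways (optional)
Required count:
1


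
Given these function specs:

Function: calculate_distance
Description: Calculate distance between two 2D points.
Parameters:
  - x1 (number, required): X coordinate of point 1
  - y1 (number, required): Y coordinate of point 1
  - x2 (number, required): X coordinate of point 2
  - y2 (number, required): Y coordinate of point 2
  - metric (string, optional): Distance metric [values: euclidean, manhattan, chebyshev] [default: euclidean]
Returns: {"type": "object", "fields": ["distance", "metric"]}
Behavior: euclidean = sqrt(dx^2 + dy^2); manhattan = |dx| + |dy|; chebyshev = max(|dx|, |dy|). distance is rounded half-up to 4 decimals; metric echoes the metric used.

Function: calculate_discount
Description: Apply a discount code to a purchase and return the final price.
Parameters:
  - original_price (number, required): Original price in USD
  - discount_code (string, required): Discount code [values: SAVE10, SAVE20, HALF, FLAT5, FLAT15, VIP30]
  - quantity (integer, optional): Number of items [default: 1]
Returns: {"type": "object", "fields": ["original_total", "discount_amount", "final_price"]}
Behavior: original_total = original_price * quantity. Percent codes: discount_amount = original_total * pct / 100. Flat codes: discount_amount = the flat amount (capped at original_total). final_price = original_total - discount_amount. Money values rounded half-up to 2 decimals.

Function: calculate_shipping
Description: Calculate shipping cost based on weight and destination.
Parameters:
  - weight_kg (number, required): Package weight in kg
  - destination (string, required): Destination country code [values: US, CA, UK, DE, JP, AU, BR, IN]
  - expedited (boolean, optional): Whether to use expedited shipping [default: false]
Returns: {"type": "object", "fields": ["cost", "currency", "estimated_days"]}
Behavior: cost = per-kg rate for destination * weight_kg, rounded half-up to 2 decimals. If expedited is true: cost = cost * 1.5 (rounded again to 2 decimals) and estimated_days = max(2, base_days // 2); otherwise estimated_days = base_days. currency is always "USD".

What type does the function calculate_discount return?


The calculate_discount spec declares Returns: {"type": "object", "fields": ["original_total", "discount_amount", "final_price"]}
Type:
object


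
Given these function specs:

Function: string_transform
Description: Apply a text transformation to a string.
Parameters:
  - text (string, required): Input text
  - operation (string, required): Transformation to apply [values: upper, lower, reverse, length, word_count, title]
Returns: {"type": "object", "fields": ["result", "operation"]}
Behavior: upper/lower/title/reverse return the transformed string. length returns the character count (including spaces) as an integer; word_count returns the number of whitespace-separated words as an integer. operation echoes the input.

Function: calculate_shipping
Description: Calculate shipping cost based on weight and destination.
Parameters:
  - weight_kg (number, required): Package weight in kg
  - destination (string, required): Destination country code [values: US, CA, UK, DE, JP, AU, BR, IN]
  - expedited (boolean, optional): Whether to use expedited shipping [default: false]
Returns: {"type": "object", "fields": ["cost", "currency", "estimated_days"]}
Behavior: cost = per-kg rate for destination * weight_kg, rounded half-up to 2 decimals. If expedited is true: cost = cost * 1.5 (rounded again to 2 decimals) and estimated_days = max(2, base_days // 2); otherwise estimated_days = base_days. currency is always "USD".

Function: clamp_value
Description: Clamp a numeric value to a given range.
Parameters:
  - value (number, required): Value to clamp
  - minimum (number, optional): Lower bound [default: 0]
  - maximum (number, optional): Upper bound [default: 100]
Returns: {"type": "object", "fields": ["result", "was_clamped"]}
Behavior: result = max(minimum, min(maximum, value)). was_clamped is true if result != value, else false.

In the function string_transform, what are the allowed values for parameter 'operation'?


The string_transform spec declares:
  - operation (string, required): Transformation to apply [values: upper, lower, reverse, length, word_count, title]
Allowed values:
upper, lower, reverse, length, word_count, title


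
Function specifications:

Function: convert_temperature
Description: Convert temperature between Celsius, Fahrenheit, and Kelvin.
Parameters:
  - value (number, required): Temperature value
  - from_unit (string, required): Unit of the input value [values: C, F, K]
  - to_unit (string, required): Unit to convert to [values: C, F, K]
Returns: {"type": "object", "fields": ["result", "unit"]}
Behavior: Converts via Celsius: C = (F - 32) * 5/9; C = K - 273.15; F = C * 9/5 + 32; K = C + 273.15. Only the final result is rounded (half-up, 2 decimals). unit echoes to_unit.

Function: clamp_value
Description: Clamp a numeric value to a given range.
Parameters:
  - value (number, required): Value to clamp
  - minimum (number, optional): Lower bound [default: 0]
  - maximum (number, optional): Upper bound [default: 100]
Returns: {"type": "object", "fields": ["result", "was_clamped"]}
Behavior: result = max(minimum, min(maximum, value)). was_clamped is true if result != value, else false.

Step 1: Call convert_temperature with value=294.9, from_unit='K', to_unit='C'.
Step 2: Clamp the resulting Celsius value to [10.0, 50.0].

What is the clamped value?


Step 1: convert_temperature(value=294.9, from_unit=K, to_unit=C)
  To C: 294.9 - 273.15 = 21.75
  Target is C: 21.75
  Round to 2 decimals: 21.75
  -> result = 21.75 C
Step 2: clamp_value(value=21.75, minimum=10.0, maximum=50.0)
  result = max(10.0, min(50.0, 21.75)) = max(10.0, 21.75) = 21.75
  was_clamped = (21.75 != 21.75) = false
  -> result = 21.75
21.75


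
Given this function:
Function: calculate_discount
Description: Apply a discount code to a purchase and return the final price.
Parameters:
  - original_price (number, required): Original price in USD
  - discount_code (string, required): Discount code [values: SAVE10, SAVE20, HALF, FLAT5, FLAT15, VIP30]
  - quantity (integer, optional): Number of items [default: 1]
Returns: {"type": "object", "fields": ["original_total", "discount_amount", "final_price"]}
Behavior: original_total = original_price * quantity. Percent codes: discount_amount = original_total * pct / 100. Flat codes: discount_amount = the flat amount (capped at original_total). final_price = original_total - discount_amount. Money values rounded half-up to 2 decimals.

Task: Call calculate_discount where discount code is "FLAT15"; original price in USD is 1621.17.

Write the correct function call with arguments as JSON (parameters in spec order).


Mapping each described value to its parameter name:
  'Discount code' -> discount_code = "FLAT15"
  'Original price in USD' -> original_price = 1621.17
calculate_discount({"original_price": 1621.17, "discount_code": "FLAT15"})


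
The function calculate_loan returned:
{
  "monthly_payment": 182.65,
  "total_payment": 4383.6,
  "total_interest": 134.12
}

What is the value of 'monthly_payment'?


182.65


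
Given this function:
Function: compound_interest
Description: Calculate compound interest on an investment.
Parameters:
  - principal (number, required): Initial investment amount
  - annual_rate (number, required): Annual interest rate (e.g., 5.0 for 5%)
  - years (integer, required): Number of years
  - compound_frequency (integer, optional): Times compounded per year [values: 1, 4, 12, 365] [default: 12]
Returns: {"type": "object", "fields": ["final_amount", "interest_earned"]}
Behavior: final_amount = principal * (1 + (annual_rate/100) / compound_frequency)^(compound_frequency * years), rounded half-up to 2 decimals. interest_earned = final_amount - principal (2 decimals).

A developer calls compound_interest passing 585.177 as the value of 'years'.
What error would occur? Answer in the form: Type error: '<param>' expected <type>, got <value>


Spec: 'years' is declared as integer; 585.177 is a non-integer number.
Type error: 'years' expected integer, got 585.177


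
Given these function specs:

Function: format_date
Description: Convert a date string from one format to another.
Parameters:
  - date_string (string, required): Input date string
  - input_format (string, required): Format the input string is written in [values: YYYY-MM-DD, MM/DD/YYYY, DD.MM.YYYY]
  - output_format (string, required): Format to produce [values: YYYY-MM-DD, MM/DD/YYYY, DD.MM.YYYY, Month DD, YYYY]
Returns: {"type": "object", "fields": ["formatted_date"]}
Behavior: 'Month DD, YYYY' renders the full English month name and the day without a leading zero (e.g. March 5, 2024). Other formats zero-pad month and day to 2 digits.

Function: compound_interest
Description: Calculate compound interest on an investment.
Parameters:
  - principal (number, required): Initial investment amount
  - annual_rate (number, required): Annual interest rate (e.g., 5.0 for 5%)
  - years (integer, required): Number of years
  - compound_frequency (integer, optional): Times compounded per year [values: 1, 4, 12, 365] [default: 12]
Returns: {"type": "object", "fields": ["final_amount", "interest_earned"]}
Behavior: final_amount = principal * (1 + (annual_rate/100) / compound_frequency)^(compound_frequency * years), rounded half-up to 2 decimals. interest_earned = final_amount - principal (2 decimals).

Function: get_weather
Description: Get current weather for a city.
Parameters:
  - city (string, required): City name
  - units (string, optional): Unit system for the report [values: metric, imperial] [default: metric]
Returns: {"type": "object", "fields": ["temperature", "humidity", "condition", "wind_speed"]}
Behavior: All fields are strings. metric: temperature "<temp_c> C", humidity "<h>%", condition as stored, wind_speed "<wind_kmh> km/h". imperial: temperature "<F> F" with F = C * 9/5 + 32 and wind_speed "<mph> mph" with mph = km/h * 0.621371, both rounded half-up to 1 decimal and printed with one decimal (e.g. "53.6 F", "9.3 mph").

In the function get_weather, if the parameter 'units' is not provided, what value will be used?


The get_weather spec declares:
  - units (string, optional): Unit system for the report [values: metric, imperial] [default: metric]
Default:
metric


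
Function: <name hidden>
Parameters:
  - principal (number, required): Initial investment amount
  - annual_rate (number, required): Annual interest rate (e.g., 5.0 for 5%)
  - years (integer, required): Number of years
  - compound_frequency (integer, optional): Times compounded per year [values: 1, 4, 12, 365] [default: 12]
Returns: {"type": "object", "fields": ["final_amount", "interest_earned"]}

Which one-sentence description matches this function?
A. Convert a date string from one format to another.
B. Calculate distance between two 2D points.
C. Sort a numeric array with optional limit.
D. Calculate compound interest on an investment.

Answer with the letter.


Parameters principal, annual_rate, years, compound_frequency and return ["final_amount", "interest_earned"] fit: Calculate compound interest on an investment.
D


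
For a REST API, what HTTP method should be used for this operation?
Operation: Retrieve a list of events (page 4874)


GET = read, POST = create, PUT = update/replace, DELETE = remove
This operation is a read.
GET


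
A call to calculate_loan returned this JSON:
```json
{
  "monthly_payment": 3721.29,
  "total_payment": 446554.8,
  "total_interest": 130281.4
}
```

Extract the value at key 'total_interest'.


130281.4


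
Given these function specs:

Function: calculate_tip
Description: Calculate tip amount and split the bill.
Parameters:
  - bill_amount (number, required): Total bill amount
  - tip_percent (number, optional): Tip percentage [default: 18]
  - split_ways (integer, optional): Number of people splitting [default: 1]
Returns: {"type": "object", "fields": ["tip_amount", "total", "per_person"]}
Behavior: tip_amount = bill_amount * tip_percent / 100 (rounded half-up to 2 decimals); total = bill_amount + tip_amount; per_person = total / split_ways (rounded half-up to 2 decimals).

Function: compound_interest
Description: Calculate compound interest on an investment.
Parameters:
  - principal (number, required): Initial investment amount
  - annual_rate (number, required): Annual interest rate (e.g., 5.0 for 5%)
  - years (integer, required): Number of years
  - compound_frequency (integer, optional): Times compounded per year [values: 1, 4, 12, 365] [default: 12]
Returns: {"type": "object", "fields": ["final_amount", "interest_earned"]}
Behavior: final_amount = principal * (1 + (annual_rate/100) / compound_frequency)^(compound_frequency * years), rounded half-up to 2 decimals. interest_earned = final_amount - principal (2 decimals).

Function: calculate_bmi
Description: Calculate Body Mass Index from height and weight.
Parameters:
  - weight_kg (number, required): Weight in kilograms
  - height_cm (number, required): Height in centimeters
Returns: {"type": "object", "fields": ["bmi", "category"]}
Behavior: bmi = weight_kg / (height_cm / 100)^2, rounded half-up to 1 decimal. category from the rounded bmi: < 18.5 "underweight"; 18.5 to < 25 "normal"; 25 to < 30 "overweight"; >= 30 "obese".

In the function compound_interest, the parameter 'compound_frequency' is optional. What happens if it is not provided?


The compound_interest spec declares:
  - compound_frequency (integer, optional): Times compounded per year [values: 1, 4, 12, 365] [default: 12]
It defaults to 12


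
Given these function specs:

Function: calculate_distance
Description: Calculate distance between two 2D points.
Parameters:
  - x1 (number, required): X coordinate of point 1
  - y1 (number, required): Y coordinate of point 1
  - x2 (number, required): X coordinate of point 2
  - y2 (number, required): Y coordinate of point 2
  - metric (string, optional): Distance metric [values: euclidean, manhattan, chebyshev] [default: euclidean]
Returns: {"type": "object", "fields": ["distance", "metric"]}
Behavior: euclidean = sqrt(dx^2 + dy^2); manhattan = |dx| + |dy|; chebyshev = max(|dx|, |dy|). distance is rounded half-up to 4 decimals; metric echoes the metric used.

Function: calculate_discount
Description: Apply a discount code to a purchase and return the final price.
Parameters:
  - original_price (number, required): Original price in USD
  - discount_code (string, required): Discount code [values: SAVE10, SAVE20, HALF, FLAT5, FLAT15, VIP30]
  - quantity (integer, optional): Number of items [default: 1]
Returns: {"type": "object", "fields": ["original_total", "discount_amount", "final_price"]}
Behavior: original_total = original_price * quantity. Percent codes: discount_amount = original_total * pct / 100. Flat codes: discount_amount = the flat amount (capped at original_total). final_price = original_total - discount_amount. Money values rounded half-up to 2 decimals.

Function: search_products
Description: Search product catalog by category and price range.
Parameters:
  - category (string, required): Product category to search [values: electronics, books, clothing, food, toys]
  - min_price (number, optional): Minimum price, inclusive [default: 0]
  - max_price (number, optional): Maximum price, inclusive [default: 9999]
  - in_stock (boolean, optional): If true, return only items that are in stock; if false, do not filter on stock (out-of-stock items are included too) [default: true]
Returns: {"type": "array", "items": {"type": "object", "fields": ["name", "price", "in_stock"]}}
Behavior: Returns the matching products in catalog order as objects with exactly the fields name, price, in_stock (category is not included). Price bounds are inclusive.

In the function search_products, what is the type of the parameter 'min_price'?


The search_products spec declares:
  - min_price (number, optional): Minimum price, inclusive [default: 0]
Type:
number


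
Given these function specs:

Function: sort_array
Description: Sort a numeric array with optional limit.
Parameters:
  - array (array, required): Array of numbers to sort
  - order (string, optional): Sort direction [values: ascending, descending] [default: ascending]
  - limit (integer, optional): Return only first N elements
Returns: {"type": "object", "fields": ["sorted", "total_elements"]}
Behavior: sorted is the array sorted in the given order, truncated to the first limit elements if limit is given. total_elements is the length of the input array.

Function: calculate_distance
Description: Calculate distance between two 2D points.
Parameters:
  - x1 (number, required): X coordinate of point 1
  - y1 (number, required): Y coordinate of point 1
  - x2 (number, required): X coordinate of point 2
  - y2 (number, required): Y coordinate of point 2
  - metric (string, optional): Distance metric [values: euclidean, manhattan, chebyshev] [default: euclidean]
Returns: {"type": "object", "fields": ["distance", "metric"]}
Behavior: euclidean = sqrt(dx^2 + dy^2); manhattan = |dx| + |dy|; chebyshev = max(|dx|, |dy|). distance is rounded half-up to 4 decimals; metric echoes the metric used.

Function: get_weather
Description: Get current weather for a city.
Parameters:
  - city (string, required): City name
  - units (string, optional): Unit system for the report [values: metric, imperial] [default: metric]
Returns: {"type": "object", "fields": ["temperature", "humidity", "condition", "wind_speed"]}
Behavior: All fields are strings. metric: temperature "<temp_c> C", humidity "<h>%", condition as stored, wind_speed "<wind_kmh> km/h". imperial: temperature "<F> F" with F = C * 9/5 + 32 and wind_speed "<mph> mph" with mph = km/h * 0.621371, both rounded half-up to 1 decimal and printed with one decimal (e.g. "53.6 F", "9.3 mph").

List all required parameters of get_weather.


Parameters of get_weather and their required/optional flag:
  city: required
  units: optional
city


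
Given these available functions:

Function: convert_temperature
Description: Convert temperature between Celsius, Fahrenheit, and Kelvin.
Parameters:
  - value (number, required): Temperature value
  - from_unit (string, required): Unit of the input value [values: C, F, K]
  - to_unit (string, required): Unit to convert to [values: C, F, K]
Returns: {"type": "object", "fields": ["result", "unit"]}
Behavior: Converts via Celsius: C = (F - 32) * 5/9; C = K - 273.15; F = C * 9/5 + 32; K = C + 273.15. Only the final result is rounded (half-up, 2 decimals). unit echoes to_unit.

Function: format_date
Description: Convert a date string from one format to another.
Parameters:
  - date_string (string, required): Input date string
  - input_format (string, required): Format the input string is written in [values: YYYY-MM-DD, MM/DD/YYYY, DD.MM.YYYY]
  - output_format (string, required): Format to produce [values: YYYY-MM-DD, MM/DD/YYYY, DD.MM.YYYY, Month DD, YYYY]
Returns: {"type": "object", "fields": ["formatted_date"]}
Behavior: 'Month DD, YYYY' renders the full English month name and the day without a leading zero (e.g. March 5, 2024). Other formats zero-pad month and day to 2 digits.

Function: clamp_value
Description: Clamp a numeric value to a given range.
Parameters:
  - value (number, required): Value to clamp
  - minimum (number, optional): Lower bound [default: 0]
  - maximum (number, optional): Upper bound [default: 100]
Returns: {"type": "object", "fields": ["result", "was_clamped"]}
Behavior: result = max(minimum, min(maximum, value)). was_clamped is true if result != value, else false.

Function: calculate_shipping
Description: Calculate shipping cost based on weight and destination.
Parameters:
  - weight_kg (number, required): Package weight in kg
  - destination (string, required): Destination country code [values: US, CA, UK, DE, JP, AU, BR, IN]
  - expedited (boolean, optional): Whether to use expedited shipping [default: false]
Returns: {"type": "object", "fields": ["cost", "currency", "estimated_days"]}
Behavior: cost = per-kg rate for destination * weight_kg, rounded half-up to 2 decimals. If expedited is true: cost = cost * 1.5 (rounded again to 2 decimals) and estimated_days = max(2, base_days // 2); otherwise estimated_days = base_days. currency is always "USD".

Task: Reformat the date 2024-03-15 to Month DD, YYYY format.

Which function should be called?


The task needs a function whose description is: Convert a date string from one format to another.
format_date


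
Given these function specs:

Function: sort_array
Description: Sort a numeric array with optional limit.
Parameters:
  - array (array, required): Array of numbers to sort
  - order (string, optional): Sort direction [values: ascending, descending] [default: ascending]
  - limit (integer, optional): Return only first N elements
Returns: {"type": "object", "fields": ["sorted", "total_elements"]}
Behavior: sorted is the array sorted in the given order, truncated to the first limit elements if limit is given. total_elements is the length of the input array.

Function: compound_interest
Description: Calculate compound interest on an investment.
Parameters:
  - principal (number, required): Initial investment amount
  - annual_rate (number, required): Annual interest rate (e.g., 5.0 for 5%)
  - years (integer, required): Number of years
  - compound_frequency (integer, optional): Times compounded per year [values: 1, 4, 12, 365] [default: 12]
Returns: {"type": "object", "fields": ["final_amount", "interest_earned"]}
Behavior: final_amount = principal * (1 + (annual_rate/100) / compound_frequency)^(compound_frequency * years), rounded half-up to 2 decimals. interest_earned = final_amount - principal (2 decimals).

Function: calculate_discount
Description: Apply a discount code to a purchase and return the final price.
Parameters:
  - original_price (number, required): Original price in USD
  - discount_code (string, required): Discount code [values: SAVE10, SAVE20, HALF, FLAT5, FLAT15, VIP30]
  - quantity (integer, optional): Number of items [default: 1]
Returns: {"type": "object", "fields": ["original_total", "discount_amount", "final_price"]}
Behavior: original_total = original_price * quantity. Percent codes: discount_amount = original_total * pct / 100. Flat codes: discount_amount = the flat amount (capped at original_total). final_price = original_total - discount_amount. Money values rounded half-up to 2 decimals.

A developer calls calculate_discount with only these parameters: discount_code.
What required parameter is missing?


Required parameters: original_price, discount_code
Provided: discount_code
Missing: original_price
original_price


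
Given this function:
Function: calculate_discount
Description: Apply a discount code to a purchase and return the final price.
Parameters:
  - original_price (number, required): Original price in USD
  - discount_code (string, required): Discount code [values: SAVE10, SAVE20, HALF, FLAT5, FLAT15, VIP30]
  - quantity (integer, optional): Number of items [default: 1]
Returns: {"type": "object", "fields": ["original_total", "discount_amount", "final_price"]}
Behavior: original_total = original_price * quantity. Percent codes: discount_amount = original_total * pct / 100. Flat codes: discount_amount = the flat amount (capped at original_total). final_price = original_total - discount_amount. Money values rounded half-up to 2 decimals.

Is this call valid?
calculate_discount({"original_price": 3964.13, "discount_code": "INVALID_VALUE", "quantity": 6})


Checking parameter values...
Parameter 'discount_code' has value 'INVALID_VALUE' not in allowed: SAVE10, SAVE20, HALF, FLAT5, FLAT15, VIP30
Invalid - 'discount_code' must be one of SAVE10, SAVE20, HALF, FLAT5, FLAT15, VIP30


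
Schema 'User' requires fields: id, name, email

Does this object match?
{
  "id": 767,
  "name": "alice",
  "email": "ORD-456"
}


Checking required fields... All present.
Valid - all required fields present


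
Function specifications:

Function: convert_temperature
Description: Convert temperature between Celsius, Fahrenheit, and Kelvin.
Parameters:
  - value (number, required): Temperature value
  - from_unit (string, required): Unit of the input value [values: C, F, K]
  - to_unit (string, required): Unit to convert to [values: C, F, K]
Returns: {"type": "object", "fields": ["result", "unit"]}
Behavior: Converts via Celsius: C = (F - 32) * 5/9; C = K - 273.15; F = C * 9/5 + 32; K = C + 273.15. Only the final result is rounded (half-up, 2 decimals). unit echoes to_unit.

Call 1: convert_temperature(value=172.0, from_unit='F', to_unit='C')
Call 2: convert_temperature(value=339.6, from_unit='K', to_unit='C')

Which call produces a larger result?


Call 1:
  To C: (172 - 32) * 5/9 = 77.777778
  Target is C: 77.777778
  Round to 2 decimals: 77.78
  -> 77.78 C
Call 2:
  To C: 339.6 - 273.15 = 66.45
  Target is C: 66.45
  Round to 2 decimals: 66.45
  -> 66.45 C
Call 1 (77.78 C)


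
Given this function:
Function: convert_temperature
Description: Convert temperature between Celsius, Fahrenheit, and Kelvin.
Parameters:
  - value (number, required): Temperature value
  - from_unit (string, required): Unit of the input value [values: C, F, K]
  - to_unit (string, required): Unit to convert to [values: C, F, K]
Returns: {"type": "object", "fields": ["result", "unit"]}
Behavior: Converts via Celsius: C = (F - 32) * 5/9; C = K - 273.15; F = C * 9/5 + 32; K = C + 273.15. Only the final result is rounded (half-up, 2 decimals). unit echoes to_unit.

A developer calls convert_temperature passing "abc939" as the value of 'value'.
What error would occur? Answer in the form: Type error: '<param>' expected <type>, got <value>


Spec: 'value' is declared as number; "abc939" is a string.
Type error: 'value' expected number, got "abc939"


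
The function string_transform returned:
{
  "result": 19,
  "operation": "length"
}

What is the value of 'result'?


19


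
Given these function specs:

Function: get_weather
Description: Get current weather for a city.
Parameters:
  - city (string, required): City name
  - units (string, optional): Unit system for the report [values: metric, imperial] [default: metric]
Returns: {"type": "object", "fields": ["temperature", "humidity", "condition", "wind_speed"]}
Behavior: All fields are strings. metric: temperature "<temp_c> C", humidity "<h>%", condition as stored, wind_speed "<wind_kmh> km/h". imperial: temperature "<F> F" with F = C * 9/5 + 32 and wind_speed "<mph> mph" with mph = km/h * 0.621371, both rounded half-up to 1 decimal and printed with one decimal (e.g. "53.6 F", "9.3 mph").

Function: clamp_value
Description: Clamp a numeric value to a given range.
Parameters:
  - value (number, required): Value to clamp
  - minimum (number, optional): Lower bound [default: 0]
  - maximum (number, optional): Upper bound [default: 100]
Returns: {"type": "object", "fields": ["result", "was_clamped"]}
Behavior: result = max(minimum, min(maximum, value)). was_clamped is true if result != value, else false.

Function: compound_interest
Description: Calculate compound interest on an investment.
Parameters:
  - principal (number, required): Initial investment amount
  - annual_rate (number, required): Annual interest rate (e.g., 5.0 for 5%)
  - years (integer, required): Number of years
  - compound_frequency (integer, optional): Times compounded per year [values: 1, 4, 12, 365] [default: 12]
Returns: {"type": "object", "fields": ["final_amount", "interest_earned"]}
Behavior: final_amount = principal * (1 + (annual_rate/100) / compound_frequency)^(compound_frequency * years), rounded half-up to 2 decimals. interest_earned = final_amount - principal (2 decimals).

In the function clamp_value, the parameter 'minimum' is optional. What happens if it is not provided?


The clamp_value spec declares:
  - minimum (number, optional): Lower bound [default: 0]
It defaults to 0


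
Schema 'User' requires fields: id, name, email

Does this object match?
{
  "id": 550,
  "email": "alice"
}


Checking required fields...
Missing: name
Invalid - missing required field 'name'


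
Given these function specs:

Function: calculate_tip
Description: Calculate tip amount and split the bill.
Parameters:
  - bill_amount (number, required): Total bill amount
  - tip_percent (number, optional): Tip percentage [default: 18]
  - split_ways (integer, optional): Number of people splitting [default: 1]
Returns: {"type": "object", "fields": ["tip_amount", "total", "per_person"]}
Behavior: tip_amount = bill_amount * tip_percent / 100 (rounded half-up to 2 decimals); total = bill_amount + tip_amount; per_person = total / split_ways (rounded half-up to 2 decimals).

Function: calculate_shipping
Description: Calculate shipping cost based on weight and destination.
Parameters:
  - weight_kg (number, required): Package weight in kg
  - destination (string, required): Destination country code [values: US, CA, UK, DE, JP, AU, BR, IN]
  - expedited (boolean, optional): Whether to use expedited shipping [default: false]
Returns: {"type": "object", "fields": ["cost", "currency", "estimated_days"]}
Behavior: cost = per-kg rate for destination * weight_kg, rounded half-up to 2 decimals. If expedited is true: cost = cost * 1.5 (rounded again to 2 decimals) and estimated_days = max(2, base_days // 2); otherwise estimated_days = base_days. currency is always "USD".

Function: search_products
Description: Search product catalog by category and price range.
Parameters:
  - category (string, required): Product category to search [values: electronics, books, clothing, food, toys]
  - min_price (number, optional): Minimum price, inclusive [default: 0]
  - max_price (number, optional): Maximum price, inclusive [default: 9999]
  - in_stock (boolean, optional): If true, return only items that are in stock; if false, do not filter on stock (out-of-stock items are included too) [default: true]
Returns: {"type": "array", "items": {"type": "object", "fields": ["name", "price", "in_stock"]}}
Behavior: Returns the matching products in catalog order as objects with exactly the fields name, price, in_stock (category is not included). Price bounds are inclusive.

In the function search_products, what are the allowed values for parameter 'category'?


The search_products spec declares:
  - category (string, required): Product category to search [values: electronics, books, clothing, food, toys]
Allowed values:
electronics, books, clothing, food, toys


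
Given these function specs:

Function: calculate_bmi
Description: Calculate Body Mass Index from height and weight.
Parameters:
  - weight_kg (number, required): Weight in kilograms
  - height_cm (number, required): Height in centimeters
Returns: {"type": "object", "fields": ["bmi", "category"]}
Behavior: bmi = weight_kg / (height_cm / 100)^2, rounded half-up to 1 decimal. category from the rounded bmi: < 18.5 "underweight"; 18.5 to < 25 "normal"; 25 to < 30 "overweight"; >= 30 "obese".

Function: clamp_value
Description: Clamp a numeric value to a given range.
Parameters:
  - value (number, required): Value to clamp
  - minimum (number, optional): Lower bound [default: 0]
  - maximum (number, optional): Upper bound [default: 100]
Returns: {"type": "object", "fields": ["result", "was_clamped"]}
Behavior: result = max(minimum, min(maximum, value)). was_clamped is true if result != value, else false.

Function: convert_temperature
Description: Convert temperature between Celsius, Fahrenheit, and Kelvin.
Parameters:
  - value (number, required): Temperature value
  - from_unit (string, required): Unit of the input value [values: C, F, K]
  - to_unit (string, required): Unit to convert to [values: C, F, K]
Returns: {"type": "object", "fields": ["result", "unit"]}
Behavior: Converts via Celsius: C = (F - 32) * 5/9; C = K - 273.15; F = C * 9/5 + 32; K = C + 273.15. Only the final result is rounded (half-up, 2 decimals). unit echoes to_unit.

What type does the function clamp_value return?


The clamp_value spec declares Returns: {"type": "object", "fields": ["result", "was_clamped"]}
Type:
object
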